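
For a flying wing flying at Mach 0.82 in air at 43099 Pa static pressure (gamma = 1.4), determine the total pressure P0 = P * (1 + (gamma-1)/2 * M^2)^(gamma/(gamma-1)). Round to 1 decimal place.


Step 1: (gamma-1)/2 * M^2 = 0.2 * 0.6724 = 0.13448
Step 2: 1 + 0.13448 = 1.13448
Step 3: Exponent gamma/(gamma-1) = 3.5
Step 4: P0 = 43099 * 1.13448^3.5 = 67028.0 Pa

67028.0


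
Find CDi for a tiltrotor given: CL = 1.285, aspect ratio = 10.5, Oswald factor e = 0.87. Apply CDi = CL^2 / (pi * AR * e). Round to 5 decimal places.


Step 1: CL^2 = 1.285^2 = 1.651225
Step 2: pi * AR * e = 3.14159 * 10.5 * 0.87 = 28.698449
Step 3: CDi = 1.651225 / 28.698449 = 0.05754

0.05754


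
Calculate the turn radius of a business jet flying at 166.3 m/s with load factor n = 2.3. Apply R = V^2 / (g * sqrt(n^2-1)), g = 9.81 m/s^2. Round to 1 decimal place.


Step 1: V^2 = 166.3^2 = 27655.69
Step 2: n^2 - 1 = 2.3^2 - 1 = 4.29
Step 3: sqrt(4.29) = 2.071232
Step 4: R = 27655.69 / (9.81 * 2.071232) = 1361.1 m

1361.1


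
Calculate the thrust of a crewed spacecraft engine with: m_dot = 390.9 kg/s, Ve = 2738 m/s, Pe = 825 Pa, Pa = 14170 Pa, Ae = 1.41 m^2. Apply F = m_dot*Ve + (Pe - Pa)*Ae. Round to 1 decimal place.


Step 1: Momentum thrust = m_dot * Ve = 390.9 * 2738 = 1070284.2 N
Step 2: Pressure thrust = (Pe - Pa) * Ae = (825 - 14170) * 1.41 = -18816.45 N
Step 3: Total thrust F = 1070284.2 + -18816.45 = 1051467.8 N

1051467.8


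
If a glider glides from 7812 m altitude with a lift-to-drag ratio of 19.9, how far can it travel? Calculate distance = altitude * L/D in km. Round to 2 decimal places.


Step 1: Glide distance = altitude * L/D = 7812 * 19.9 = 155458.8 m
Step 2: Convert to km: 155458.8 / 1000 = 155.46 km

155.46


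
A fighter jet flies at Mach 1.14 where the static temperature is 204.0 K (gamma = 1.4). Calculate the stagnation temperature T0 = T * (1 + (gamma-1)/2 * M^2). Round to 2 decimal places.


Step 1: (gamma-1)/2 = 0.2
Step 2: M^2 = 1.2996
Step 3: 1 + 0.2 * 1.2996 = 1.25992
Step 4: T0 = 204.0 * 1.25992 = 257.02 K

257.02


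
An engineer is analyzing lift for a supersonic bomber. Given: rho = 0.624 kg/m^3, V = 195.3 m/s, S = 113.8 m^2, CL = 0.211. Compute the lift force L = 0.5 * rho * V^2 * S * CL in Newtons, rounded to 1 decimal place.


Step 1: Calculate dynamic pressure q = 0.5 * 0.624 * 195.3^2 = 0.5 * 0.624 * 38142.09 = 11900.3321 Pa
Step 2: Multiply by wing area and lift coefficient: L = 11900.3321 * 113.8 * 0.211
Step 3: L = 1354257.7907 * 0.211 = 285748.4 N

285748.4


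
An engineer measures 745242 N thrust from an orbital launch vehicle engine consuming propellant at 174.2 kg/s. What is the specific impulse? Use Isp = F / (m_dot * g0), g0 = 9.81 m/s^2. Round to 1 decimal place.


Step 1: m_dot * g0 = 174.2 * 9.81 = 1708.9
Step 2: Isp = 745242 / 1708.9 = 436.1 s

436.1


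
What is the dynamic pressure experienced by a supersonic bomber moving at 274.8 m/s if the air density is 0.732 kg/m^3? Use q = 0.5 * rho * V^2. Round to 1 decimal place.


Step 1: V^2 = 274.8^2 = 75515.04
Step 2: q = 0.5 * 0.732 * 75515.04
Step 3: q = 27638.5 Pa

27638.5


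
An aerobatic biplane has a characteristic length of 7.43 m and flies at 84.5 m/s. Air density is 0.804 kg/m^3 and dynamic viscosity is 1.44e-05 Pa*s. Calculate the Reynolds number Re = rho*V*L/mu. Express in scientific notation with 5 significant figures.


Step 1: Numerator = rho * V * L = 0.804 * 84.5 * 7.43 = 504.77934
Step 2: Re = 504.77934 / 1.44e-05
Step 3: Re = 3.5054e+07

3.5054e+07


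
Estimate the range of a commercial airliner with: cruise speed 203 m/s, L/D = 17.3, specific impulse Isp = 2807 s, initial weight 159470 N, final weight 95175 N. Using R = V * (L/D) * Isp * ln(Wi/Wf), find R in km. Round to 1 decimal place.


Step 1: Coefficient = V * (L/D) * Isp = 203 * 17.3 * 2807 = 9857903.3 m
Step 2: Wi/Wf = 159470 / 95175 = 1.675545
Step 3: ln(1.675545) = 0.516139
Step 4: R = 9857903.3 * 0.516139 = 5088043.6 m = 5088.0 km

5088.0


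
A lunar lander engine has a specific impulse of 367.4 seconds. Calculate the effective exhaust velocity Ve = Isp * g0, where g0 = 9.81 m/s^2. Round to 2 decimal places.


Step 1: Ve = Isp * g0 = 367.4 * 9.81
Step 2: Ve = 3604.19 m/s

3604.19


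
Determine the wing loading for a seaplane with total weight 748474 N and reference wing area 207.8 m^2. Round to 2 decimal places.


Step 1: Wing loading = W / S = 748474 / 207.8
Step 2: Wing loading = 3601.90 N/m^2

3601.90


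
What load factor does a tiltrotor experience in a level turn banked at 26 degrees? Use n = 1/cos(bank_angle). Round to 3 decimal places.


Step 1: Convert 26 degrees to radians = 0.453786
Step 2: cos(26 deg) = 0.898794
Step 3: n = 1 / 0.898794 = 1.113

1.113


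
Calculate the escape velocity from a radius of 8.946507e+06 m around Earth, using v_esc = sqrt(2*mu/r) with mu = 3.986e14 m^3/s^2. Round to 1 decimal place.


Step 1: 2*mu/r = 2 * 3.986e14 / 8.946507e+06 = 89107402.4756
Step 2: v_esc = sqrt(89107402.4756) = 9439.7 m/s

9439.7


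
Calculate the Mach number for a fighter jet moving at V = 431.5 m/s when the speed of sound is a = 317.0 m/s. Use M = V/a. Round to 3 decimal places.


Step 1: M = V / a = 431.5 / 317.0
Step 2: M = 1.361

1.361


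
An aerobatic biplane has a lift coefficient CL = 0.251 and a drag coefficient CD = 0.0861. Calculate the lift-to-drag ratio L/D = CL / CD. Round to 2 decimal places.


Step 1: L/D = CL / CD = 0.251 / 0.0861
Step 2: L/D = 2.92

2.92


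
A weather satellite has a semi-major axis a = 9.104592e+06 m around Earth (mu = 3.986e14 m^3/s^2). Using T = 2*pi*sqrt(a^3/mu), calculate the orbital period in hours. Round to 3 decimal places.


Step 1: a^3 / mu = 7.547124e+20 / 3.986e14 = 1.893408e+06
Step 2: sqrt(1.893408e+06) = 1376.0116 s
Step 3: T = 2*pi * 1376.0116 = 8645.74 s
Step 4: T in hours = 8645.74 / 3600 = 2.402 hours

2.402


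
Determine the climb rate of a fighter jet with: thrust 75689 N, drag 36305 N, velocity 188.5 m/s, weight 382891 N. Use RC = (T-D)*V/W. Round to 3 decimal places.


Step 1: Excess thrust = T - D = 75689 - 36305 = 39384 N
Step 2: Excess power = 39384 * 188.5 = 7423884.0 W
Step 3: RC = 7423884.0 / 382891 = 19.389 m/s

19.389


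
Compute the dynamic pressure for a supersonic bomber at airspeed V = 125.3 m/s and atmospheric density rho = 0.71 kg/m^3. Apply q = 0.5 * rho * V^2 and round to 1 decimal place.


Step 1: V^2 = 125.3^2 = 15700.09
Step 2: q = 0.5 * 0.71 * 15700.09
Step 3: q = 5573.5 Pa

5573.5


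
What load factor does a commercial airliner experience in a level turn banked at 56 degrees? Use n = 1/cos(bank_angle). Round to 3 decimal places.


Step 1: Convert 56 degrees to radians = 0.977384
Step 2: cos(56 deg) = 0.559193
Step 3: n = 1 / 0.559193 = 1.788

1.788


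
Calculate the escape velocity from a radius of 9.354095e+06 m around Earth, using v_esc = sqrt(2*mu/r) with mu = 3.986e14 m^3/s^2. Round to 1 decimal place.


Step 1: 2*mu/r = 2 * 3.986e14 / 9.354095e+06 = 85224706.3986
Step 2: v_esc = sqrt(85224706.3986) = 9231.7 m/s

9231.7


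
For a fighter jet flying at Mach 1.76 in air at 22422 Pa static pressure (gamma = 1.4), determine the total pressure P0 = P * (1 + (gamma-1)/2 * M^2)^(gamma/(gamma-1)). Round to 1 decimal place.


Step 1: (gamma-1)/2 * M^2 = 0.2 * 3.0976 = 0.61952
Step 2: 1 + 0.61952 = 1.61952
Step 3: Exponent gamma/(gamma-1) = 3.5
Step 4: P0 = 22422 * 1.61952^3.5 = 121206.7 Pa

121206.7


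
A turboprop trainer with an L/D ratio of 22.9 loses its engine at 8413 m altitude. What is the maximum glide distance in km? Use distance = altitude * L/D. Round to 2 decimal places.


Step 1: Glide distance = altitude * L/D = 8413 * 22.9 = 192657.7 m
Step 2: Convert to km: 192657.7 / 1000 = 192.66 km

192.66


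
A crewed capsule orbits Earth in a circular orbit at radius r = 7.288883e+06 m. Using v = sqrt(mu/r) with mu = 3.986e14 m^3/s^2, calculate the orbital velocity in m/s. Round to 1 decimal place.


Step 1: mu / r = 3.986e14 / 7.288883e+06 = 54686019.7921
Step 2: v = sqrt(54686019.7921) = 7395.0 m/s

7395.0


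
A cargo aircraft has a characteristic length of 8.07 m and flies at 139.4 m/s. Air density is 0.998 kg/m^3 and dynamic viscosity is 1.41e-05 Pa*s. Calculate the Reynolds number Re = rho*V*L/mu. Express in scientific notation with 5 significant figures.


Step 1: Numerator = rho * V * L = 0.998 * 139.4 * 8.07 = 1122.708084
Step 2: Re = 1122.708084 / 1.41e-05
Step 3: Re = 7.9625e+07

7.9625e+07


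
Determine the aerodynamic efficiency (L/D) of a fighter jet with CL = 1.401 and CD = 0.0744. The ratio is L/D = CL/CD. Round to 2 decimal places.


Step 1: L/D = CL / CD = 1.401 / 0.0744
Step 2: L/D = 18.83

18.83


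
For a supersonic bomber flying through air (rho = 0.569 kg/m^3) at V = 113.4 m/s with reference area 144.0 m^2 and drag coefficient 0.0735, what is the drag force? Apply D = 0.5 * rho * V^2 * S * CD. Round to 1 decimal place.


Step 1: Dynamic pressure q = 0.5 * 0.569 * 113.4^2 = 3658.5448 Pa
Step 2: Drag D = q * S * CD = 3658.5448 * 144.0 * 0.0735
Step 3: D = 38722.0 N

38722.0


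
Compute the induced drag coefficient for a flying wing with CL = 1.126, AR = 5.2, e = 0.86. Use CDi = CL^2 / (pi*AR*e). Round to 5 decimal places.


Step 1: CL^2 = 1.126^2 = 1.267876
Step 2: pi * AR * e = 3.14159 * 5.2 * 0.86 = 14.049202
Step 3: CDi = 1.267876 / 14.049202 = 0.09025

0.09025


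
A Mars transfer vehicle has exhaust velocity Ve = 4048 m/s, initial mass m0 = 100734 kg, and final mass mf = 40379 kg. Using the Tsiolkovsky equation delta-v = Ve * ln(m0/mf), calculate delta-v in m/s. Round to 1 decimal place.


Step 1: Mass ratio m0/mf = 100734 / 40379 = 2.494713
Step 2: ln(2.494713) = 0.914174
Step 3: delta-v = 4048 * 0.914174 = 3700.6 m/s

3700.6


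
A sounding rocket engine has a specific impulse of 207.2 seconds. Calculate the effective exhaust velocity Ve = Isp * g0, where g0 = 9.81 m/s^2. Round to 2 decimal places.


Step 1: Ve = Isp * g0 = 207.2 * 9.81
Step 2: Ve = 2032.63 m/s

2032.63


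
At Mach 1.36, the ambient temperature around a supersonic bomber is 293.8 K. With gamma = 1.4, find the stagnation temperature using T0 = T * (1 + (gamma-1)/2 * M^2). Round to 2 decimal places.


Step 1: (gamma-1)/2 = 0.2
Step 2: M^2 = 1.8496
Step 3: 1 + 0.2 * 1.8496 = 1.36992
Step 4: T0 = 293.8 * 1.36992 = 402.48 K

402.48


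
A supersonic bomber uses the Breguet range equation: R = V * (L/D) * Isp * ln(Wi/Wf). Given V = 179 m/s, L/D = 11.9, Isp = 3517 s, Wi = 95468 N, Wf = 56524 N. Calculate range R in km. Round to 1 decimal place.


Step 1: Coefficient = V * (L/D) * Isp = 179 * 11.9 * 3517 = 7491561.7 m
Step 2: Wi/Wf = 95468 / 56524 = 1.688982
Step 3: ln(1.688982) = 0.524126
Step 4: R = 7491561.7 * 0.524126 = 3926520.7 m = 3926.5 km

3926.5


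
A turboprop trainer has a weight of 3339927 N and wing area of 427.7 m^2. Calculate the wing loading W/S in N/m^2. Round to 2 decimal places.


Step 1: Wing loading = W / S = 3339927 / 427.7
Step 2: Wing loading = 7809.04 N/m^2

7809.04


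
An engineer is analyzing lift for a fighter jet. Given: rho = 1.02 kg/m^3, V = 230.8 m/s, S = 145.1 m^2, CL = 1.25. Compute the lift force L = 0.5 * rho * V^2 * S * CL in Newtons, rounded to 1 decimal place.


Step 1: Calculate dynamic pressure q = 0.5 * 1.02 * 230.8^2 = 0.5 * 1.02 * 53268.64 = 27167.0064 Pa
Step 2: Multiply by wing area and lift coefficient: L = 27167.0064 * 145.1 * 1.25
Step 3: L = 3941932.6286 * 1.25 = 4927415.8 N

4927415.8


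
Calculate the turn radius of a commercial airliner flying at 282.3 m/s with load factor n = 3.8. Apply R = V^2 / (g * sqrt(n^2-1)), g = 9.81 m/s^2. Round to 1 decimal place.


Step 1: V^2 = 282.3^2 = 79693.29
Step 2: n^2 - 1 = 3.8^2 - 1 = 13.44
Step 3: sqrt(13.44) = 3.666061
Step 4: R = 79693.29 / (9.81 * 3.666061) = 2215.9 m

2215.9


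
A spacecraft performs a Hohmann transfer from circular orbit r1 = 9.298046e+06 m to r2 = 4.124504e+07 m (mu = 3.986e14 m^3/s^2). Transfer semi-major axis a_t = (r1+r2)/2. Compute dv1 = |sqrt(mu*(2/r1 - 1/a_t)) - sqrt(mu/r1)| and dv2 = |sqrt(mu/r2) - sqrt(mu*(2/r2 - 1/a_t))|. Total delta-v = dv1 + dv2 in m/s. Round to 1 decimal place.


Step 1: Transfer semi-major axis a_t = (9.298046e+06 + 4.124504e+07) / 2 = 2.527154e+07 m
Step 2: v1 (circular at r1) = sqrt(mu/r1) = 6547.46 m/s
Step 3: v_t1 = sqrt(mu*(2/r1 - 1/a_t)) = 8364.55 m/s
Step 4: dv1 = |8364.55 - 6547.46| = 1817.09 m/s
Step 5: v2 (circular at r2) = 3108.73 m/s, v_t2 = 1885.66 m/s
Step 6: dv2 = |3108.73 - 1885.66| = 1223.07 m/s
Step 7: Total delta-v = 1817.09 + 1223.07 = 3040.2 m/s

3040.2


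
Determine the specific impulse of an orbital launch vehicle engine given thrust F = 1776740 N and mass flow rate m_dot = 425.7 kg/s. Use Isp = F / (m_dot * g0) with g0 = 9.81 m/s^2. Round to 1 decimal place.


Step 1: m_dot * g0 = 425.7 * 9.81 = 4176.12
Step 2: Isp = 1776740 / 4176.12 = 425.5 s

425.5


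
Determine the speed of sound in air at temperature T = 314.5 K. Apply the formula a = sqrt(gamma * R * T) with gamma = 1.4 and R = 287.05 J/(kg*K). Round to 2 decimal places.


Step 1: gamma * R * T = 1.4 * 287.05 * 314.5 = 126388.115
Step 2: a = sqrt(126388.115) = 355.51 m/s

355.51


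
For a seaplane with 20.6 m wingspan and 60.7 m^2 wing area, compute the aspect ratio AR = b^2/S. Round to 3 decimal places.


Step 1: b^2 = 20.6^2 = 424.36
Step 2: AR = 424.36 / 60.7 = 6.991

6.991


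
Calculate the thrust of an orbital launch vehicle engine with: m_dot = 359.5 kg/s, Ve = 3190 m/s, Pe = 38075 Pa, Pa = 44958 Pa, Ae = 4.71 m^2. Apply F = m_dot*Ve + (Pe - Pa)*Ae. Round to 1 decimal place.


Step 1: Momentum thrust = m_dot * Ve = 359.5 * 3190 = 1146805.0 N
Step 2: Pressure thrust = (Pe - Pa) * Ae = (38075 - 44958) * 4.71 = -32418.93 N
Step 3: Total thrust F = 1146805.0 + -32418.93 = 1114386.1 N

1114386.1


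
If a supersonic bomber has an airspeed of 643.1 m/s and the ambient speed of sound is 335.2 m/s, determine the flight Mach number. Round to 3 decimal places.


Step 1: M = V / a = 643.1 / 335.2
Step 2: M = 1.919

1.919


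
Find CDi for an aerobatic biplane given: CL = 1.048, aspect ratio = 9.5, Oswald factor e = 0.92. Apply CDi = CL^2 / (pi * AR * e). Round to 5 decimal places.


Step 1: CL^2 = 1.048^2 = 1.098304
Step 2: pi * AR * e = 3.14159 * 9.5 * 0.92 = 27.45752
Step 3: CDi = 1.098304 / 27.45752 = 0.04000

0.04000


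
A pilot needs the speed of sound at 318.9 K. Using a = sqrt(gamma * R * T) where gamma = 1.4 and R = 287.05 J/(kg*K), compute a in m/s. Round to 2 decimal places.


Step 1: gamma * R * T = 1.4 * 287.05 * 318.9 = 128156.343
Step 2: a = sqrt(128156.343) = 357.99 m/s

357.99


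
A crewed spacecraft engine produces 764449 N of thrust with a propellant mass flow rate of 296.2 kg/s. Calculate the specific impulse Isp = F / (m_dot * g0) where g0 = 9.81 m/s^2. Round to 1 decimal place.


Step 1: m_dot * g0 = 296.2 * 9.81 = 2905.72
Step 2: Isp = 764449 / 2905.72 = 263.1 s

263.1


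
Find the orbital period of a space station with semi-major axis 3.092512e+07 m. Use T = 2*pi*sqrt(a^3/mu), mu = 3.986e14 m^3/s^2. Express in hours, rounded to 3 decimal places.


Step 1: a^3 / mu = 2.957564e+22 / 3.986e14 = 7.419880e+07
Step 2: sqrt(7.419880e+07) = 8613.8726 s
Step 3: T = 2*pi * 8613.8726 = 54122.56 s
Step 4: T in hours = 54122.56 / 3600 = 15.034 hours

15.034


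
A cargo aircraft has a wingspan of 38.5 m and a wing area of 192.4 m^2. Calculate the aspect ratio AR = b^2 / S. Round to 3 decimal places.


Step 1: b^2 = 38.5^2 = 1482.25
Step 2: AR = 1482.25 / 192.4 = 7.704

7.704


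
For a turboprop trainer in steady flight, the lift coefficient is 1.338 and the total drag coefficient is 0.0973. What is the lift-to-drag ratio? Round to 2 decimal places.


Step 1: L/D = CL / CD = 1.338 / 0.0973
Step 2: L/D = 13.75

13.75


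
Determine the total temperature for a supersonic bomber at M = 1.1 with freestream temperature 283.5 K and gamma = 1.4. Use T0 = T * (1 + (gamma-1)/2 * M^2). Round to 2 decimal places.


Step 1: (gamma-1)/2 = 0.2
Step 2: M^2 = 1.21
Step 3: 1 + 0.2 * 1.21 = 1.242
Step 4: T0 = 283.5 * 1.242 = 352.11 K

352.11


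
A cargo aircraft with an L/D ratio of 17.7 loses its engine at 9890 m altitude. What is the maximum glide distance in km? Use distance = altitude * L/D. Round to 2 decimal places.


Step 1: Glide distance = altitude * L/D = 9890 * 17.7 = 175053.0 m
Step 2: Convert to km: 175053.0 / 1000 = 175.05 km

175.05


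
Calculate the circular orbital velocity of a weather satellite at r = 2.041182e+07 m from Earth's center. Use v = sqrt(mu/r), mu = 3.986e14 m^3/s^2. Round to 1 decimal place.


Step 1: mu / r = 3.986e14 / 2.041182e+07 = 19527900.9907
Step 2: v = sqrt(19527900.9907) = 4419.0 m/s

4419.0


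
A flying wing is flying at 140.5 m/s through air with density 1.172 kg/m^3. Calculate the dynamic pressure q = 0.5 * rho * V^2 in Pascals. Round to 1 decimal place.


Step 1: V^2 = 140.5^2 = 19740.25
Step 2: q = 0.5 * 1.172 * 19740.25
Step 3: q = 11567.8 Pa

11567.8


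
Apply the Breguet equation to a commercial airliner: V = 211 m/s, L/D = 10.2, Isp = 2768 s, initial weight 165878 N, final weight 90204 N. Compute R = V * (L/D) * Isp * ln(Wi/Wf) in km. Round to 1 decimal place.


Step 1: Coefficient = V * (L/D) * Isp = 211 * 10.2 * 2768 = 5957289.6 m
Step 2: Wi/Wf = 165878 / 90204 = 1.838921
Step 3: ln(1.838921) = 0.609179
Step 4: R = 5957289.6 * 0.609179 = 3629054.6 m = 3629.1 km

3629.1


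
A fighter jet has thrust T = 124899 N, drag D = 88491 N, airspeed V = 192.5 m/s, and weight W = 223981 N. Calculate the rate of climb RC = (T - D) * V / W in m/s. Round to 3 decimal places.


Step 1: Excess thrust = T - D = 124899 - 88491 = 36408 N
Step 2: Excess power = 36408 * 192.5 = 7008540.0 W
Step 3: RC = 7008540.0 / 223981 = 31.291 m/s

31.291


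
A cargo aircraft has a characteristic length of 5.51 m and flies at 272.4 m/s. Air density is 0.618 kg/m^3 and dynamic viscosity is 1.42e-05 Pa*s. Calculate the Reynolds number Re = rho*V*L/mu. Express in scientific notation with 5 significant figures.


Step 1: Numerator = rho * V * L = 0.618 * 272.4 * 5.51 = 927.571032
Step 2: Re = 927.571032 / 1.42e-05
Step 3: Re = 6.5322e+07

6.5322e+07


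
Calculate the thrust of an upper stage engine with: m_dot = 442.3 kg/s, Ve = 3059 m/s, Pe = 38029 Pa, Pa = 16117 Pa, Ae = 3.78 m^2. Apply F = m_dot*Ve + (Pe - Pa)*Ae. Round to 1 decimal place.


Step 1: Momentum thrust = m_dot * Ve = 442.3 * 3059 = 1352995.7 N
Step 2: Pressure thrust = (Pe - Pa) * Ae = (38029 - 16117) * 3.78 = 82827.36 N
Step 3: Total thrust F = 1352995.7 + 82827.36 = 1435823.1 N

1435823.1


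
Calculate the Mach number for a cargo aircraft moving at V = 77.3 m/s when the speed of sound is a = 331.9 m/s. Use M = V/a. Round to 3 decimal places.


Step 1: M = V / a = 77.3 / 331.9
Step 2: M = 0.233

0.233


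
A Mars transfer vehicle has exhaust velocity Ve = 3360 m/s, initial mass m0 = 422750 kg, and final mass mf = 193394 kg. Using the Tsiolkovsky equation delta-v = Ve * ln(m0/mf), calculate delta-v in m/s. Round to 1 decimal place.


Step 1: Mass ratio m0/mf = 422750 / 193394 = 2.185952
Step 2: ln(2.185952) = 0.782051
Step 3: delta-v = 3360 * 0.782051 = 2627.7 m/s

2627.7


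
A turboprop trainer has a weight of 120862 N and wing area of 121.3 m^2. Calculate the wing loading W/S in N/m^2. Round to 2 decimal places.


Step 1: Wing loading = W / S = 120862 / 121.3
Step 2: Wing loading = 996.39 N/m^2

996.39


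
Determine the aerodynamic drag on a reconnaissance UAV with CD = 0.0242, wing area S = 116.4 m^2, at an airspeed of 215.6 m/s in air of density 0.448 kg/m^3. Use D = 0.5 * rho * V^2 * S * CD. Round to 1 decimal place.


Step 1: Dynamic pressure q = 0.5 * 0.448 * 215.6^2 = 10412.2726 Pa
Step 2: Drag D = q * S * CD = 10412.2726 * 116.4 * 0.0242
Step 3: D = 29330.1 N

29330.1


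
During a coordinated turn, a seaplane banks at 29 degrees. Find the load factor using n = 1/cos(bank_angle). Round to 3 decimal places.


Step 1: Convert 29 degrees to radians = 0.506145
Step 2: cos(29 deg) = 0.87462
Step 3: n = 1 / 0.87462 = 1.143

1.143


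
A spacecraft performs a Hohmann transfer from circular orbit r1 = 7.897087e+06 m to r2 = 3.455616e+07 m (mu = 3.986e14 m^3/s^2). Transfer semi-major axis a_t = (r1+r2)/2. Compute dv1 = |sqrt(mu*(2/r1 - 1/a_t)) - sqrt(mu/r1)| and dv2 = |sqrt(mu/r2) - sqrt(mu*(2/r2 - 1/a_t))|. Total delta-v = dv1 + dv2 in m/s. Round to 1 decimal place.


Step 1: Transfer semi-major axis a_t = (7.897087e+06 + 3.455616e+07) / 2 = 2.122662e+07 m
Step 2: v1 (circular at r1) = sqrt(mu/r1) = 7104.53 m/s
Step 3: v_t1 = sqrt(mu*(2/r1 - 1/a_t)) = 9064.78 m/s
Step 4: dv1 = |9064.78 - 7104.53| = 1960.26 m/s
Step 5: v2 (circular at r2) = 3396.3 m/s, v_t2 = 2071.57 m/s
Step 6: dv2 = |3396.3 - 2071.57| = 1324.73 m/s
Step 7: Total delta-v = 1960.26 + 1324.73 = 3285.0 m/s

3285.0


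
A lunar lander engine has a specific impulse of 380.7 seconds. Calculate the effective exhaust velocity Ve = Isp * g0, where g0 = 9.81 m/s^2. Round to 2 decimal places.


Step 1: Ve = Isp * g0 = 380.7 * 9.81
Step 2: Ve = 3734.67 m/s

3734.67


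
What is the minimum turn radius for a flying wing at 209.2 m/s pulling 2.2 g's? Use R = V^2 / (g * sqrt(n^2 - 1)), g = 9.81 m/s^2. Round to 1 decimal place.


Step 1: V^2 = 209.2^2 = 43764.64
Step 2: n^2 - 1 = 2.2^2 - 1 = 3.84
Step 3: sqrt(3.84) = 1.959592
Step 4: R = 43764.64 / (9.81 * 1.959592) = 2276.6 m

2276.6


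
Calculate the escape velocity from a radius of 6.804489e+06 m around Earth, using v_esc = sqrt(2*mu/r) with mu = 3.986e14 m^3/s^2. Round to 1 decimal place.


Step 1: 2*mu/r = 2 * 3.986e14 / 6.804489e+06 = 117157952.6398
Step 2: v_esc = sqrt(117157952.6398) = 10824.0 m/s

10824.0


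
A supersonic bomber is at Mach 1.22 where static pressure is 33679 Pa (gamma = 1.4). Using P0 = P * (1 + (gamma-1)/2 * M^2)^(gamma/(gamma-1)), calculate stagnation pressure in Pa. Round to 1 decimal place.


Step 1: (gamma-1)/2 * M^2 = 0.2 * 1.4884 = 0.29768
Step 2: 1 + 0.29768 = 1.29768
Step 3: Exponent gamma/(gamma-1) = 3.5
Step 4: P0 = 33679 * 1.29768^3.5 = 83838.9 Pa

83838.9


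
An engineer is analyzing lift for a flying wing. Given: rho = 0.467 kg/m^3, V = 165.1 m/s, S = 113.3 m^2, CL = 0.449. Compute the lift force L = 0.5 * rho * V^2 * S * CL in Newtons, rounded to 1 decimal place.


Step 1: Calculate dynamic pressure q = 0.5 * 0.467 * 165.1^2 = 0.5 * 0.467 * 27258.01 = 6364.7453 Pa
Step 2: Multiply by wing area and lift coefficient: L = 6364.7453 * 113.3 * 0.449
Step 3: L = 721125.6465 * 0.449 = 323785.4 N

323785.4


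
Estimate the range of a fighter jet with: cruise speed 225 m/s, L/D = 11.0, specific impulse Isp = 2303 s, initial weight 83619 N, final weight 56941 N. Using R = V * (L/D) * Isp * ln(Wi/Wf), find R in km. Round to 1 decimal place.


Step 1: Coefficient = V * (L/D) * Isp = 225 * 11.0 * 2303 = 5699925.0 m
Step 2: Wi/Wf = 83619 / 56941 = 1.46852
Step 3: ln(1.46852) = 0.384255
Step 4: R = 5699925.0 * 0.384255 = 2190225.4 m = 2190.2 km

2190.2


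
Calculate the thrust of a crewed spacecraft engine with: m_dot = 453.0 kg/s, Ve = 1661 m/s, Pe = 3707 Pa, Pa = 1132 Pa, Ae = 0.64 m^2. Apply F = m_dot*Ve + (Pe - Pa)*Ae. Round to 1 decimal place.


Step 1: Momentum thrust = m_dot * Ve = 453.0 * 1661 = 752433.0 N
Step 2: Pressure thrust = (Pe - Pa) * Ae = (3707 - 1132) * 0.64 = 1648.00 N
Step 3: Total thrust F = 752433.0 + 1648.00 = 754081.0 N

754081.0


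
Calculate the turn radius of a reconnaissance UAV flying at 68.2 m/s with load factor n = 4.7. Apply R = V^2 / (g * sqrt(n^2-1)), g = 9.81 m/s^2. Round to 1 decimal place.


Step 1: V^2 = 68.2^2 = 4651.24
Step 2: n^2 - 1 = 4.7^2 - 1 = 21.09
Step 3: sqrt(21.09) = 4.592385
Step 4: R = 4651.24 / (9.81 * 4.592385) = 103.2 m

103.2


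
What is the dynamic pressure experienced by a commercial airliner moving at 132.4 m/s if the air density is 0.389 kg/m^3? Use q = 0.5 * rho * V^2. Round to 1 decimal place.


Step 1: V^2 = 132.4^2 = 17529.76
Step 2: q = 0.5 * 0.389 * 17529.76
Step 3: q = 3409.5 Pa

3409.5


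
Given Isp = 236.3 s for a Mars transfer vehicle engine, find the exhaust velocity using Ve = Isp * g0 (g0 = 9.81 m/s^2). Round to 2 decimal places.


Step 1: Ve = Isp * g0 = 236.3 * 9.81
Step 2: Ve = 2318.10 m/s

2318.10


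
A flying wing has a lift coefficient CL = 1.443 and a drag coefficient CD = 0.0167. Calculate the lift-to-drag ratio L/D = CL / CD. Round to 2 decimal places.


Step 1: L/D = CL / CD = 1.443 / 0.0167
Step 2: L/D = 86.41

86.41


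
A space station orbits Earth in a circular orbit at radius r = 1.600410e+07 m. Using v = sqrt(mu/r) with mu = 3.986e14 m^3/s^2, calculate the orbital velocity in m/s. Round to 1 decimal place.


Step 1: mu / r = 3.986e14 / 1.600410e+07 = 24906117.8073
Step 2: v = sqrt(24906117.8073) = 4990.6 m/s

4990.6


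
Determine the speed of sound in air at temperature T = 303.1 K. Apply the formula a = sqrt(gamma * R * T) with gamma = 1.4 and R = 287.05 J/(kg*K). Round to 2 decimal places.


Step 1: gamma * R * T = 1.4 * 287.05 * 303.1 = 121806.797
Step 2: a = sqrt(121806.797) = 349.01 m/s

349.01


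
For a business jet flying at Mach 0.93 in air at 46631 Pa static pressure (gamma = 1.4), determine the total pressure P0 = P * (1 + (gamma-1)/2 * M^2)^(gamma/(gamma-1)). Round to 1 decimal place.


Step 1: (gamma-1)/2 * M^2 = 0.2 * 0.8649 = 0.17298
Step 2: 1 + 0.17298 = 1.17298
Step 3: Exponent gamma/(gamma-1) = 3.5
Step 4: P0 = 46631 * 1.17298^3.5 = 81506.4 Pa

81506.4


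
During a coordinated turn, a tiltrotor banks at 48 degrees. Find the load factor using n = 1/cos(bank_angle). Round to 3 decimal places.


Step 1: Convert 48 degrees to radians = 0.837758
Step 2: cos(48 deg) = 0.669131
Step 3: n = 1 / 0.669131 = 1.494

1.494


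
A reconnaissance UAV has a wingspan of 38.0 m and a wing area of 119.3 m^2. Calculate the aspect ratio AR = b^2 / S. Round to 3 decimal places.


Step 1: b^2 = 38.0^2 = 1444.0
Step 2: AR = 1444.0 / 119.3 = 12.104

12.104


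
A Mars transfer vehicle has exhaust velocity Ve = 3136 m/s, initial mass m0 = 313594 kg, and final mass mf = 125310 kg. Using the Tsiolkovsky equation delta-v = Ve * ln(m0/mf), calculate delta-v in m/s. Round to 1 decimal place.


Step 1: Mass ratio m0/mf = 313594 / 125310 = 2.502546
Step 2: ln(2.502546) = 0.917308
Step 3: delta-v = 3136 * 0.917308 = 2876.7 m/s

2876.7


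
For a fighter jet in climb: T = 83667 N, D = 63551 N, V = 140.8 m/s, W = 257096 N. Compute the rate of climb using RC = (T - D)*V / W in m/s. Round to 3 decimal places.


Step 1: Excess thrust = T - D = 83667 - 63551 = 20116 N
Step 2: Excess power = 20116 * 140.8 = 2832332.8 W
Step 3: RC = 2832332.8 / 257096 = 11.017 m/s

11.017


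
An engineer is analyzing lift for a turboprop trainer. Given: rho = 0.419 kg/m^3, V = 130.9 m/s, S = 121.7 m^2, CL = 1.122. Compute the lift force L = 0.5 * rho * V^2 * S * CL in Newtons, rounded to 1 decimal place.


Step 1: Calculate dynamic pressure q = 0.5 * 0.419 * 130.9^2 = 0.5 * 0.419 * 17134.81 = 3589.7427 Pa
Step 2: Multiply by wing area and lift coefficient: L = 3589.7427 * 121.7 * 1.122
Step 3: L = 436871.686 * 1.122 = 490170.0 N

490170.0


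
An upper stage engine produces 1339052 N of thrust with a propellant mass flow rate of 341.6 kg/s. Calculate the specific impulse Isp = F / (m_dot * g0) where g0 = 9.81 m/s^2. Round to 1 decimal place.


Step 1: m_dot * g0 = 341.6 * 9.81 = 3351.1
Step 2: Isp = 1339052 / 3351.1 = 399.6 s

399.6


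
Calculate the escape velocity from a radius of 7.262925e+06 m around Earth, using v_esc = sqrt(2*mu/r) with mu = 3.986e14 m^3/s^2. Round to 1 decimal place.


Step 1: 2*mu/r = 2 * 3.986e14 / 7.262925e+06 = 109762939.8624
Step 2: v_esc = sqrt(109762939.8624) = 10476.8 m/s

10476.8


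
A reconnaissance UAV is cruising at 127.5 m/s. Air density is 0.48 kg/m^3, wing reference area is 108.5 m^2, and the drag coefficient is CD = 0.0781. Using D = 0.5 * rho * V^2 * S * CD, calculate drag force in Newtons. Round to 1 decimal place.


Step 1: Dynamic pressure q = 0.5 * 0.48 * 127.5^2 = 3901.5 Pa
Step 2: Drag D = q * S * CD = 3901.5 * 108.5 * 0.0781
Step 3: D = 33060.7 N

33060.7


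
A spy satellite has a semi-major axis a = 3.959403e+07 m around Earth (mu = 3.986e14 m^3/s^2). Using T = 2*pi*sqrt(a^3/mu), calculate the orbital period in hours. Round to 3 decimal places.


Step 1: a^3 / mu = 6.207105e+22 / 3.986e14 = 1.557227e+08
Step 2: sqrt(1.557227e+08) = 12478.8888 s
Step 3: T = 2*pi * 12478.8888 = 78407.17 s
Step 4: T in hours = 78407.17 / 3600 = 21.780 hours

21.780


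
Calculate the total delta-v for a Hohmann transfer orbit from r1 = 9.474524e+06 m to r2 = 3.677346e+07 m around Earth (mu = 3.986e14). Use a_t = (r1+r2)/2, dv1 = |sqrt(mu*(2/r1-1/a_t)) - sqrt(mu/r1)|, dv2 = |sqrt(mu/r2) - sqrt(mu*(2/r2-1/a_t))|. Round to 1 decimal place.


Step 1: Transfer semi-major axis a_t = (9.474524e+06 + 3.677346e+07) / 2 = 2.312399e+07 m
Step 2: v1 (circular at r1) = sqrt(mu/r1) = 6486.19 m/s
Step 3: v_t1 = sqrt(mu*(2/r1 - 1/a_t)) = 8179.48 m/s
Step 4: dv1 = |8179.48 - 6486.19| = 1693.29 m/s
Step 5: v2 (circular at r2) = 3292.32 m/s, v_t2 = 2107.41 m/s
Step 6: dv2 = |3292.32 - 2107.41| = 1184.91 m/s
Step 7: Total delta-v = 1693.29 + 1184.91 = 2878.2 m/s

2878.2


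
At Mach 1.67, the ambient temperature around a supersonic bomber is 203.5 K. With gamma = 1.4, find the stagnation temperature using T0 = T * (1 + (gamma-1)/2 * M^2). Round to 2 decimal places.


Step 1: (gamma-1)/2 = 0.2
Step 2: M^2 = 2.7889
Step 3: 1 + 0.2 * 2.7889 = 1.55778
Step 4: T0 = 203.5 * 1.55778 = 317.01 K

317.01


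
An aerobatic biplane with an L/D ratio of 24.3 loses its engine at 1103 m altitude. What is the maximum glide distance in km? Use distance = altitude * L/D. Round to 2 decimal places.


Step 1: Glide distance = altitude * L/D = 1103 * 24.3 = 26802.9 m
Step 2: Convert to km: 26802.9 / 1000 = 26.80 km

26.80


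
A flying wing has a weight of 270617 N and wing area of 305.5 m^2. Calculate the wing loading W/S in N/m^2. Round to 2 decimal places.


Step 1: Wing loading = W / S = 270617 / 305.5
Step 2: Wing loading = 885.82 N/m^2

885.82


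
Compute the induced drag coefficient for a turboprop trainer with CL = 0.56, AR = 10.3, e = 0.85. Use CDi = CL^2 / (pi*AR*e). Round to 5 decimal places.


Step 1: CL^2 = 0.56^2 = 0.3136
Step 2: pi * AR * e = 3.14159 * 10.3 * 0.85 = 27.504644
Step 3: CDi = 0.3136 / 27.504644 = 0.01140

0.01140


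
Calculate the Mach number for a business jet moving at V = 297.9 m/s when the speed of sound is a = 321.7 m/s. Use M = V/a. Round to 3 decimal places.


Step 1: M = V / a = 297.9 / 321.7
Step 2: M = 0.926

0.926


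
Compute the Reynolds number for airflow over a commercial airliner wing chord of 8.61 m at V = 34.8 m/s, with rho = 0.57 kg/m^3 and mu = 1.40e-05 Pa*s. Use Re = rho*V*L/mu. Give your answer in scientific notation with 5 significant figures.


Step 1: Numerator = rho * V * L = 0.57 * 34.8 * 8.61 = 170.78796
Step 2: Re = 170.78796 / 1.40e-05
Step 3: Re = 1.2199e+07

1.2199e+07


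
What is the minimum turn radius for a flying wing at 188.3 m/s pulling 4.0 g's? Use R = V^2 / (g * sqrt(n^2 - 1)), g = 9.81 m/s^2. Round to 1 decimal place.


Step 1: V^2 = 188.3^2 = 35456.89
Step 2: n^2 - 1 = 4.0^2 - 1 = 15.0
Step 3: sqrt(15.0) = 3.872983
Step 4: R = 35456.89 / (9.81 * 3.872983) = 933.2 m

933.2


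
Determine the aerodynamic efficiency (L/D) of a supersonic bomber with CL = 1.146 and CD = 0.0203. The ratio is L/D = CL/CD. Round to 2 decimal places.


Step 1: L/D = CL / CD = 1.146 / 0.0203
Step 2: L/D = 56.45

56.45


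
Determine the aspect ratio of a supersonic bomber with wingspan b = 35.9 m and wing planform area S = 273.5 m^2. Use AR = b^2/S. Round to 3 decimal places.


Step 1: b^2 = 35.9^2 = 1288.81
Step 2: AR = 1288.81 / 273.5 = 4.712

4.712


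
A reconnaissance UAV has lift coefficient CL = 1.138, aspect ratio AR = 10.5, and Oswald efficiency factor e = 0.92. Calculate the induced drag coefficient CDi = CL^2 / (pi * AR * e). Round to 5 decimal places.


Step 1: CL^2 = 1.138^2 = 1.295044
Step 2: pi * AR * e = 3.14159 * 10.5 * 0.92 = 30.347785
Step 3: CDi = 1.295044 / 30.347785 = 0.04267

0.04267


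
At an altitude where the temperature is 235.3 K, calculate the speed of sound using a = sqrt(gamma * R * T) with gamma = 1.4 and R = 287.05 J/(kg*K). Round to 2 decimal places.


Step 1: gamma * R * T = 1.4 * 287.05 * 235.3 = 94560.011
Step 2: a = sqrt(94560.011) = 307.51 m/s

307.51


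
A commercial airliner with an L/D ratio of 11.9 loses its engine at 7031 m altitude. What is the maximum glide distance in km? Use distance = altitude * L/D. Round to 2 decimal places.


Step 1: Glide distance = altitude * L/D = 7031 * 11.9 = 83668.9 m
Step 2: Convert to km: 83668.9 / 1000 = 83.67 km

83.67


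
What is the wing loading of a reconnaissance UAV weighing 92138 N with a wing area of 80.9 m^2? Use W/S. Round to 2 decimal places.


Step 1: Wing loading = W / S = 92138 / 80.9
Step 2: Wing loading = 1138.91 N/m^2

1138.91


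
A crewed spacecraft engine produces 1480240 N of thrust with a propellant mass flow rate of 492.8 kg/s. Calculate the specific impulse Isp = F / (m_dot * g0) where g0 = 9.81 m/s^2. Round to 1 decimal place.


Step 1: m_dot * g0 = 492.8 * 9.81 = 4834.37
Step 2: Isp = 1480240 / 4834.37 = 306.2 s

306.2


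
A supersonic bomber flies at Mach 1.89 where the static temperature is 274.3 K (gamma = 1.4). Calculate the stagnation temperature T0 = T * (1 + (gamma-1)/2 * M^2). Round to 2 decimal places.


Step 1: (gamma-1)/2 = 0.2
Step 2: M^2 = 3.5721
Step 3: 1 + 0.2 * 3.5721 = 1.71442
Step 4: T0 = 274.3 * 1.71442 = 470.27 K

470.27


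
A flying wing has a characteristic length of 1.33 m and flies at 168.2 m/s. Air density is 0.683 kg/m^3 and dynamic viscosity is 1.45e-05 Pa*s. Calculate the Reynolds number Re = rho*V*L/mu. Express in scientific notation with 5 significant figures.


Step 1: Numerator = rho * V * L = 0.683 * 168.2 * 1.33 = 152.791198
Step 2: Re = 152.791198 / 1.45e-05
Step 3: Re = 1.0537e+07

1.0537e+07


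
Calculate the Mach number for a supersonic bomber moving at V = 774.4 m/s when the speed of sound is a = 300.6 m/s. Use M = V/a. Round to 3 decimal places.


Step 1: M = V / a = 774.4 / 300.6
Step 2: M = 2.576

2.576


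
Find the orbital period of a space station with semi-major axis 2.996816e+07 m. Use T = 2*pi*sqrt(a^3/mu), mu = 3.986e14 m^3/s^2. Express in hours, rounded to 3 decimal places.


Step 1: a^3 / mu = 2.691412e+22 / 3.986e14 = 6.752163e+07
Step 2: sqrt(6.752163e+07) = 8217.1548 s
Step 3: T = 2*pi * 8217.1548 = 51629.91 s
Step 4: T in hours = 51629.91 / 3600 = 14.342 hours

14.342


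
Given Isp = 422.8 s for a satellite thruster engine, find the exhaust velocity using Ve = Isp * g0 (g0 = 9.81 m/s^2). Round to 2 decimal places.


Step 1: Ve = Isp * g0 = 422.8 * 9.81
Step 2: Ve = 4147.67 m/s

4147.67


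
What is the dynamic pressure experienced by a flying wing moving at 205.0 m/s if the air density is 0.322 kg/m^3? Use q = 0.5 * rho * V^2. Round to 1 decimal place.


Step 1: V^2 = 205.0^2 = 42025.0
Step 2: q = 0.5 * 0.322 * 42025.0
Step 3: q = 6766.0 Pa

6766.0


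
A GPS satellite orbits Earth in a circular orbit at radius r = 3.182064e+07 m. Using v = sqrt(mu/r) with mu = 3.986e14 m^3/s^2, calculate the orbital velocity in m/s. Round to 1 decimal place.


Step 1: mu / r = 3.986e14 / 3.182064e+07 = 12526460.8129
Step 2: v = sqrt(12526460.8129) = 3539.3 m/s

3539.3


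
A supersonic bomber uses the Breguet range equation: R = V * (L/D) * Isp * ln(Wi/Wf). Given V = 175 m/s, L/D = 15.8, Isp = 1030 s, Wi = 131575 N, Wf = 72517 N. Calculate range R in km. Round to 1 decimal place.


Step 1: Coefficient = V * (L/D) * Isp = 175 * 15.8 * 1030 = 2847950.0 m
Step 2: Wi/Wf = 131575 / 72517 = 1.814402
Step 3: ln(1.814402) = 0.595756
Step 4: R = 2847950.0 * 0.595756 = 1696683.3 m = 1696.7 km

1696.7


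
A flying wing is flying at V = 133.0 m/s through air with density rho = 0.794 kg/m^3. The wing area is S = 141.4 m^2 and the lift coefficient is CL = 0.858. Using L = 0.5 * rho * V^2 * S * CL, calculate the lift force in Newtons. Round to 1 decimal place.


Step 1: Calculate dynamic pressure q = 0.5 * 0.794 * 133.0^2 = 0.5 * 0.794 * 17689.0 = 7022.533 Pa
Step 2: Multiply by wing area and lift coefficient: L = 7022.533 * 141.4 * 0.858
Step 3: L = 992986.1662 * 0.858 = 851982.1 N

851982.1


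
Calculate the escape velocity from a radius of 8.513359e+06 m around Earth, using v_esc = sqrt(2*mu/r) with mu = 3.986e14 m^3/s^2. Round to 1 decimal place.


Step 1: 2*mu/r = 2 * 3.986e14 / 8.513359e+06 = 93641064.5904
Step 2: v_esc = sqrt(93641064.5904) = 9676.8 m/s

9676.8


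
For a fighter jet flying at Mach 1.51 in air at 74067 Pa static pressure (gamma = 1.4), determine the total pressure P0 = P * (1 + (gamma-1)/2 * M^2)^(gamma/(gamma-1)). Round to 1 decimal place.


Step 1: (gamma-1)/2 * M^2 = 0.2 * 2.2801 = 0.45602
Step 2: 1 + 0.45602 = 1.45602
Step 3: Exponent gamma/(gamma-1) = 3.5
Step 4: P0 = 74067 * 1.45602^3.5 = 275873.8 Pa

275873.8


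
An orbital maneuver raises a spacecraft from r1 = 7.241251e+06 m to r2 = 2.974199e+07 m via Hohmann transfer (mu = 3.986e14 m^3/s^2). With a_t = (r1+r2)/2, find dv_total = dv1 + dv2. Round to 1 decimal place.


Step 1: Transfer semi-major axis a_t = (7.241251e+06 + 2.974199e+07) / 2 = 1.849162e+07 m
Step 2: v1 (circular at r1) = sqrt(mu/r1) = 7419.28 m/s
Step 3: v_t1 = sqrt(mu*(2/r1 - 1/a_t)) = 9409.34 m/s
Step 4: dv1 = |9409.34 - 7419.28| = 1990.06 m/s
Step 5: v2 (circular at r2) = 3660.86 m/s, v_t2 = 2290.88 m/s
Step 6: dv2 = |3660.86 - 2290.88| = 1369.98 m/s
Step 7: Total delta-v = 1990.06 + 1369.98 = 3360.0 m/s

3360.0


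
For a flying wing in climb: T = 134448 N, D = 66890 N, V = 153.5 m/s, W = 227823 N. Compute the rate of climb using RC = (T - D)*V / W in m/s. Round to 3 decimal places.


Step 1: Excess thrust = T - D = 134448 - 66890 = 67558 N
Step 2: Excess power = 67558 * 153.5 = 10370153.0 W
Step 3: RC = 10370153.0 / 227823 = 45.518 m/s

45.518


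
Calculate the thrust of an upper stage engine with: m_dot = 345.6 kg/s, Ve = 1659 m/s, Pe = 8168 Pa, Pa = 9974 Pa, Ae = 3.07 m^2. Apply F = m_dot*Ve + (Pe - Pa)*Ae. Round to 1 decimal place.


Step 1: Momentum thrust = m_dot * Ve = 345.6 * 1659 = 573350.4 N
Step 2: Pressure thrust = (Pe - Pa) * Ae = (8168 - 9974) * 3.07 = -5544.42 N
Step 3: Total thrust F = 573350.4 + -5544.42 = 567806.0 N

567806.0


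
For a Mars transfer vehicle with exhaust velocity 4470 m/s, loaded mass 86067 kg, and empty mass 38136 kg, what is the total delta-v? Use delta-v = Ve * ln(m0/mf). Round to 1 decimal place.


Step 1: Mass ratio m0/mf = 86067 / 38136 = 2.256844
Step 2: ln(2.256844) = 0.813967
Step 3: delta-v = 4470 * 0.813967 = 3638.4 m/s

3638.4


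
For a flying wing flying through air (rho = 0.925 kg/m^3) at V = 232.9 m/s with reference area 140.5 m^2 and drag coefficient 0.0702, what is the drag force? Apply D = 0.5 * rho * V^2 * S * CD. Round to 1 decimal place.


Step 1: Dynamic pressure q = 0.5 * 0.925 * 232.9^2 = 25087.1146 Pa
Step 2: Drag D = q * S * CD = 25087.1146 * 140.5 * 0.0702
Step 3: D = 247436.7 N

247436.7


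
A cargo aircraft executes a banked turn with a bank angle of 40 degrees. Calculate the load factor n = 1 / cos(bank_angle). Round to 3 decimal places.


Step 1: Convert 40 degrees to radians = 0.698132
Step 2: cos(40 deg) = 0.766044
Step 3: n = 1 / 0.766044 = 1.305

1.305


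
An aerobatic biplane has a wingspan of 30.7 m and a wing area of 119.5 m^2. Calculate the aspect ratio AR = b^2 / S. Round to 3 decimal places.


Step 1: b^2 = 30.7^2 = 942.49
Step 2: AR = 942.49 / 119.5 = 7.887

7.887
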